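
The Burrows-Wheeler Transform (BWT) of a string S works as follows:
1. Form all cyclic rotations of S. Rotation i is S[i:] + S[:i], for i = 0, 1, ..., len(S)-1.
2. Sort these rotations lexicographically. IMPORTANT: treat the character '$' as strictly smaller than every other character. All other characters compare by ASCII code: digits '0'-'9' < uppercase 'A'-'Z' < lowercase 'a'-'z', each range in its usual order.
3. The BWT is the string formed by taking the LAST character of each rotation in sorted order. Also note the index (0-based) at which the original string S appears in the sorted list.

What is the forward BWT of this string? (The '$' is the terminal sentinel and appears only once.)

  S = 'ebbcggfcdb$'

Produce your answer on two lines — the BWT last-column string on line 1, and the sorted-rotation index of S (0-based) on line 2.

Answer: bdebfbc$ggc
7

Derivation:
All 11 rotations (rotation i = S[i:]+S[:i]):
  rot[0] = ebbcggfcdb$
  rot[1] = bbcggfcdb$e
  rot[2] = bcggfcdb$eb
  rot[3] = cggfcdb$ebb
  rot[4] = ggfcdb$ebbc
  rot[5] = gfcdb$ebbcg
  rot[6] = fcdb$ebbcgg
  rot[7] = cdb$ebbcggf
  rot[8] = db$ebbcggfc
  rot[9] = b$ebbcggfcd
  rot[10] = $ebbcggfcdb
Sorted (with $ < everything):
  sorted[0] = $ebbcggfcdb  (last char: 'b')
  sorted[1] = b$ebbcggfcd  (last char: 'd')
  sorted[2] = bbcggfcdb$e  (last char: 'e')
  sorted[3] = bcggfcdb$eb  (last char: 'b')
  sorted[4] = cdb$ebbcggf  (last char: 'f')
  sorted[5] = cggfcdb$ebb  (last char: 'b')
  sorted[6] = db$ebbcggfc  (last char: 'c')
  sorted[7] = ebbcggfcdb$  (last char: '$')
  sorted[8] = fcdb$ebbcgg  (last char: 'g')
  sorted[9] = gfcdb$ebbcg  (last char: 'g')
  sorted[10] = ggfcdb$ebbc  (last char: 'c')
Last column: bdebfbc$ggc
Original string S is at sorted index 7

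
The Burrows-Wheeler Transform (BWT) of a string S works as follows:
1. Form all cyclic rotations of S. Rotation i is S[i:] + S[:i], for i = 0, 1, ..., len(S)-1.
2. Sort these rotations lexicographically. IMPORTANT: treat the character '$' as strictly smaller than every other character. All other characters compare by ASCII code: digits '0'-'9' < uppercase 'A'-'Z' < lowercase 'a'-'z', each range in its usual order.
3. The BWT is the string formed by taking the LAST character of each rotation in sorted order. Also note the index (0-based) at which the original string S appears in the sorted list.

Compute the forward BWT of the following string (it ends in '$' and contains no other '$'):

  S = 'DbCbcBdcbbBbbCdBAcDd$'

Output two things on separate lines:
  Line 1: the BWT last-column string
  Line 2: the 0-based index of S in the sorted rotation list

All 21 rotations (rotation i = S[i:]+S[:i]):
  rot[0] = DbCbcBdcbbBbbCdBAcDd$
  rot[1] = bCbcBdcbbBbbCdBAcDd$D
  rot[2] = CbcBdcbbBbbCdBAcDd$Db
  rot[3] = bcBdcbbBbbCdBAcDd$DbC
  rot[4] = cBdcbbBbbCdBAcDd$DbCb
  rot[5] = BdcbbBbbCdBAcDd$DbCbc
  rot[6] = dcbbBbbCdBAcDd$DbCbcB
  rot[7] = cbbBbbCdBAcDd$DbCbcBd
  rot[8] = bbBbbCdBAcDd$DbCbcBdc
  rot[9] = bBbbCdBAcDd$DbCbcBdcb
  rot[10] = BbbCdBAcDd$DbCbcBdcbb
  rot[11] = bbCdBAcDd$DbCbcBdcbbB
  rot[12] = bCdBAcDd$DbCbcBdcbbBb
  rot[13] = CdBAcDd$DbCbcBdcbbBbb
  rot[14] = dBAcDd$DbCbcBdcbbBbbC
  rot[15] = BAcDd$DbCbcBdcbbBbbCd
  rot[16] = AcDd$DbCbcBdcbbBbbCdB
  rot[17] = cDd$DbCbcBdcbbBbbCdBA
  rot[18] = Dd$DbCbcBdcbbBbbCdBAc
  rot[19] = d$DbCbcBdcbbBbbCdBAcD
  rot[20] = $DbCbcBdcbbBbbCdBAcDd
Sorted (with $ < everything):
  sorted[0] = $DbCbcBdcbbBbbCdBAcDd  (last char: 'd')
  sorted[1] = AcDd$DbCbcBdcbbBbbCdB  (last char: 'B')
  sorted[2] = BAcDd$DbCbcBdcbbBbbCd  (last char: 'd')
  sorted[3] = BbbCdBAcDd$DbCbcBdcbb  (last char: 'b')
  sorted[4] = BdcbbBbbCdBAcDd$DbCbc  (last char: 'c')
  sorted[5] = CbcBdcbbBbbCdBAcDd$Db  (last char: 'b')
  sorted[6] = CdBAcDd$DbCbcBdcbbBbb  (last char: 'b')
  sorted[7] = DbCbcBdcbbBbbCdBAcDd$  (last char: '$')
  sorted[8] = Dd$DbCbcBdcbbBbbCdBAc  (last char: 'c')
  sorted[9] = bBbbCdBAcDd$DbCbcBdcb  (last char: 'b')
  sorted[10] = bCbcBdcbbBbbCdBAcDd$D  (last char: 'D')
  sorted[11] = bCdBAcDd$DbCbcBdcbbBb  (last char: 'b')
  sorted[12] = bbBbbCdBAcDd$DbCbcBdc  (last char: 'c')
  sorted[13] = bbCdBAcDd$DbCbcBdcbbB  (last char: 'B')
  sorted[14] = bcBdcbbBbbCdBAcDd$DbC  (last char: 'C')
  sorted[15] = cBdcbbBbbCdBAcDd$DbCb  (last char: 'b')
  sorted[16] = cDd$DbCbcBdcbbBbbCdBA  (last char: 'A')
  sorted[17] = cbbBbbCdBAcDd$DbCbcBd  (last char: 'd')
  sorted[18] = d$DbCbcBdcbbBbbCdBAcD  (last char: 'D')
  sorted[19] = dBAcDd$DbCbcBdcbbBbbC  (last char: 'C')
  sorted[20] = dcbbBbbCdBAcDd$DbCbcB  (last char: 'B')
Last column: dBdbcbb$cbDbcBCbAdDCB
Original string S is at sorted index 7

Answer: dBdbcbb$cbDbcBCbAdDCB
7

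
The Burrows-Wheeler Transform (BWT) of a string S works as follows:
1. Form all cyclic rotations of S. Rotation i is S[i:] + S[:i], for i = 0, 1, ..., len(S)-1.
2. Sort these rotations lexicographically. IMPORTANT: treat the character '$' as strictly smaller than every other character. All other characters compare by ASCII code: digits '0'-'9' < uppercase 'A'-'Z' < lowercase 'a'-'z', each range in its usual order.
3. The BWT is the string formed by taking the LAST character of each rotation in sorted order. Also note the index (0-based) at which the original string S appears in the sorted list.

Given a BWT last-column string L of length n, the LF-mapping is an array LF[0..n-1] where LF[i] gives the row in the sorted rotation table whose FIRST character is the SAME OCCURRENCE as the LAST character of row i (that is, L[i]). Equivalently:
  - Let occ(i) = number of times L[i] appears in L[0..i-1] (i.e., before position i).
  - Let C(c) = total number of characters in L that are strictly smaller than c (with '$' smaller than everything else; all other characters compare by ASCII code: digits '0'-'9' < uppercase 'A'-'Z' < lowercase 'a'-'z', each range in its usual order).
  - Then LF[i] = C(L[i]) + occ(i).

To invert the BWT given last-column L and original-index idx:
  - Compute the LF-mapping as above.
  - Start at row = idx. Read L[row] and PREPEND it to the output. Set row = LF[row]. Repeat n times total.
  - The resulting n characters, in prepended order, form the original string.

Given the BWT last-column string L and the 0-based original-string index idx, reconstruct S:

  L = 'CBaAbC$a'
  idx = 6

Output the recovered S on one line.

Answer: abCaBAC$

Derivation:
LF mapping: 3 2 5 1 7 4 0 6
Walk LF starting at row 6, prepending L[row]:
  step 1: row=6, L[6]='$', prepend. Next row=LF[6]=0
  step 2: row=0, L[0]='C', prepend. Next row=LF[0]=3
  step 3: row=3, L[3]='A', prepend. Next row=LF[3]=1
  step 4: row=1, L[1]='B', prepend. Next row=LF[1]=2
  step 5: row=2, L[2]='a', prepend. Next row=LF[2]=5
  step 6: row=5, L[5]='C', prepend. Next row=LF[5]=4
  step 7: row=4, L[4]='b', prepend. Next row=LF[4]=7
  step 8: row=7, L[7]='a', prepend. Next row=LF[7]=6
Reversed output: abCaBAC$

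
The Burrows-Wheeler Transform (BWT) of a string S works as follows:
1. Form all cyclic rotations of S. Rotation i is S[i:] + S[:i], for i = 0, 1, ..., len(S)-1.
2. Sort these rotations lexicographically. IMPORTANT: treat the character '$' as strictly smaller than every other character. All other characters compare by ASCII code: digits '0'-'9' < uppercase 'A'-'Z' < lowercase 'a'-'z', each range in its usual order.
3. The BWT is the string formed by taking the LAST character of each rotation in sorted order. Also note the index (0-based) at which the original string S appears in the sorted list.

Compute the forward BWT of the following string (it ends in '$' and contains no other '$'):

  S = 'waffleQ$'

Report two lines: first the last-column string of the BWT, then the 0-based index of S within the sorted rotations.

All 8 rotations (rotation i = S[i:]+S[:i]):
  rot[0] = waffleQ$
  rot[1] = affleQ$w
  rot[2] = ffleQ$wa
  rot[3] = fleQ$waf
  rot[4] = leQ$waff
  rot[5] = eQ$waffl
  rot[6] = Q$waffle
  rot[7] = $waffleQ
Sorted (with $ < everything):
  sorted[0] = $waffleQ  (last char: 'Q')
  sorted[1] = Q$waffle  (last char: 'e')
  sorted[2] = affleQ$w  (last char: 'w')
  sorted[3] = eQ$waffl  (last char: 'l')
  sorted[4] = ffleQ$wa  (last char: 'a')
  sorted[5] = fleQ$waf  (last char: 'f')
  sorted[6] = leQ$waff  (last char: 'f')
  sorted[7] = waffleQ$  (last char: '$')
Last column: Qewlaff$
Original string S is at sorted index 7

Answer: Qewlaff$
7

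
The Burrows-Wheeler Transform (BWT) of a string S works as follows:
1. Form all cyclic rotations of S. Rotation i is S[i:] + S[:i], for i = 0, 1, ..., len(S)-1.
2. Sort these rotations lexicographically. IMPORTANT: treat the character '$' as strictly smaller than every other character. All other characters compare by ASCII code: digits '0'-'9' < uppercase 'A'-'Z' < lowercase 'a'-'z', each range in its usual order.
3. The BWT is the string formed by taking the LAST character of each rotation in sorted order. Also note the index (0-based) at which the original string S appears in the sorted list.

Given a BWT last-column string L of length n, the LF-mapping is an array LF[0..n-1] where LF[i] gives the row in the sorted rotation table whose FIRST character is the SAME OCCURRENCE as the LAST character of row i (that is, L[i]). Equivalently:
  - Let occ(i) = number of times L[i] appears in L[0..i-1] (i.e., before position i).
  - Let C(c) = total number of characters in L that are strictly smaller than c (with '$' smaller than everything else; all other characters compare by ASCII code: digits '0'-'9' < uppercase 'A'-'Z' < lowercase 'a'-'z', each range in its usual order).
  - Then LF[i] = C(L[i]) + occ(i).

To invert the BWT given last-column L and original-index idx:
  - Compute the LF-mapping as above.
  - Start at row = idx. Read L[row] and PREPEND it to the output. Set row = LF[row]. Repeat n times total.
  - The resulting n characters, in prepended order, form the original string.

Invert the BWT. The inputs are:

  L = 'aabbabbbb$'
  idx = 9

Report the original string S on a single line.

Answer: bbbbbabaa$

Derivation:
LF mapping: 1 2 4 5 3 6 7 8 9 0
Walk LF starting at row 9, prepending L[row]:
  step 1: row=9, L[9]='$', prepend. Next row=LF[9]=0
  step 2: row=0, L[0]='a', prepend. Next row=LF[0]=1
  step 3: row=1, L[1]='a', prepend. Next row=LF[1]=2
  step 4: row=2, L[2]='b', prepend. Next row=LF[2]=4
  step 5: row=4, L[4]='a', prepend. Next row=LF[4]=3
  step 6: row=3, L[3]='b', prepend. Next row=LF[3]=5
  step 7: row=5, L[5]='b', prepend. Next row=LF[5]=6
  step 8: row=6, L[6]='b', prepend. Next row=LF[6]=7
  step 9: row=7, L[7]='b', prepend. Next row=LF[7]=8
  step 10: row=8, L[8]='b', prepend. Next row=LF[8]=9
Reversed output: bbbbbabaa$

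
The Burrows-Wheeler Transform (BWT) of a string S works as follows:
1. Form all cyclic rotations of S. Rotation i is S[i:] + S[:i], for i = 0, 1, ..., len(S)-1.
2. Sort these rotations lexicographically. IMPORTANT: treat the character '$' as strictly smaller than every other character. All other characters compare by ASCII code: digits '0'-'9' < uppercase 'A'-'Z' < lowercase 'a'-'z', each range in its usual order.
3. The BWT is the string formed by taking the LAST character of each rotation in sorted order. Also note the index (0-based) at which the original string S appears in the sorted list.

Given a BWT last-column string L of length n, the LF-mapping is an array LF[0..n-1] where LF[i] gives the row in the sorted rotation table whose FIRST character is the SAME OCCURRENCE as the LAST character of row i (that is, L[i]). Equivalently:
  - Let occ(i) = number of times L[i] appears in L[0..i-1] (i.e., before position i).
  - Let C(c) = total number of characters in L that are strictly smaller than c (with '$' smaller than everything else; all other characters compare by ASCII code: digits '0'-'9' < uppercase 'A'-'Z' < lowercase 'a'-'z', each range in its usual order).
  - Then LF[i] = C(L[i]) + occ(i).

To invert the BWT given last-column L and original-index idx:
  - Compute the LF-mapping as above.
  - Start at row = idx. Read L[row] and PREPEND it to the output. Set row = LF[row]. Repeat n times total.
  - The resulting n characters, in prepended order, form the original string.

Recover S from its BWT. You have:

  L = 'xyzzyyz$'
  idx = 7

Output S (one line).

LF mapping: 1 2 5 6 3 4 7 0
Walk LF starting at row 7, prepending L[row]:
  step 1: row=7, L[7]='$', prepend. Next row=LF[7]=0
  step 2: row=0, L[0]='x', prepend. Next row=LF[0]=1
  step 3: row=1, L[1]='y', prepend. Next row=LF[1]=2
  step 4: row=2, L[2]='z', prepend. Next row=LF[2]=5
  step 5: row=5, L[5]='y', prepend. Next row=LF[5]=4
  step 6: row=4, L[4]='y', prepend. Next row=LF[4]=3
  step 7: row=3, L[3]='z', prepend. Next row=LF[3]=6
  step 8: row=6, L[6]='z', prepend. Next row=LF[6]=7
Reversed output: zzyyzyx$

Answer: zzyyzyx$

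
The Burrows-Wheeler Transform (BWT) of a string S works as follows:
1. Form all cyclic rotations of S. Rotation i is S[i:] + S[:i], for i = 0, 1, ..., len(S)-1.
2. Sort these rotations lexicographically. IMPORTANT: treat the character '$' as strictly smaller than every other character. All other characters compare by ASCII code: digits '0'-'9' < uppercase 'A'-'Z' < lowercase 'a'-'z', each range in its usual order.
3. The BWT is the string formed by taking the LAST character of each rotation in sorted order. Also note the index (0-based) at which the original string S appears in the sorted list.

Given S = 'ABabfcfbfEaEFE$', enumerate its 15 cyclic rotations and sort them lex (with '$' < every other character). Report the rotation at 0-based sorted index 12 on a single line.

Answer: fEaEFE$ABabfcfb

Derivation:
All 15 rotations (rotation i = S[i:]+S[:i]):
  rot[0] = ABabfcfbfEaEFE$
  rot[1] = BabfcfbfEaEFE$A
  rot[2] = abfcfbfEaEFE$AB
  rot[3] = bfcfbfEaEFE$ABa
  rot[4] = fcfbfEaEFE$ABab
  rot[5] = cfbfEaEFE$ABabf
  rot[6] = fbfEaEFE$ABabfc
  rot[7] = bfEaEFE$ABabfcf
  rot[8] = fEaEFE$ABabfcfb
  rot[9] = EaEFE$ABabfcfbf
  rot[10] = aEFE$ABabfcfbfE
  rot[11] = EFE$ABabfcfbfEa
  rot[12] = FE$ABabfcfbfEaE
  rot[13] = E$ABabfcfbfEaEF
  rot[14] = $ABabfcfbfEaEFE
Sorted (with $ < everything):
  sorted[0] = $ABabfcfbfEaEFE
  sorted[1] = ABabfcfbfEaEFE$
  sorted[2] = BabfcfbfEaEFE$A
  sorted[3] = E$ABabfcfbfEaEF
  sorted[4] = EFE$ABabfcfbfEa
  sorted[5] = EaEFE$ABabfcfbf
  sorted[6] = FE$ABabfcfbfEaE
  sorted[7] = aEFE$ABabfcfbfE
  sorted[8] = abfcfbfEaEFE$AB
  sorted[9] = bfEaEFE$ABabfcf
  sorted[10] = bfcfbfEaEFE$ABa
  sorted[11] = cfbfEaEFE$ABabf
  sorted[12] = fEaEFE$ABabfcfb
  sorted[13] = fbfEaEFE$ABabfc
  sorted[14] = fcfbfEaEFE$ABab
sorted[12] = fEaEFE$ABabfcfb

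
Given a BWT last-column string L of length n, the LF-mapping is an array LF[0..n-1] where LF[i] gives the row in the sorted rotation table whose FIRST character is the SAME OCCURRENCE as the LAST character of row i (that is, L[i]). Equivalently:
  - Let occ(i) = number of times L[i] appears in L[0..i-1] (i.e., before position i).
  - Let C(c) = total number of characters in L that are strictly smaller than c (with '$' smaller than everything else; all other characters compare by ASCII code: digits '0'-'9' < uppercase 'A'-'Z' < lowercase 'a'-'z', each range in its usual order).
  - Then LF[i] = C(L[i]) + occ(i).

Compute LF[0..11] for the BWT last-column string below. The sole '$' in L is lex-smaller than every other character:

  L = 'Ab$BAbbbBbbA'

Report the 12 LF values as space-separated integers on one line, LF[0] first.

Char counts: '$':1, 'A':3, 'B':2, 'b':6
C (first-col start): C('$')=0, C('A')=1, C('B')=4, C('b')=6
L[0]='A': occ=0, LF[0]=C('A')+0=1+0=1
L[1]='b': occ=0, LF[1]=C('b')+0=6+0=6
L[2]='$': occ=0, LF[2]=C('$')+0=0+0=0
L[3]='B': occ=0, LF[3]=C('B')+0=4+0=4
L[4]='A': occ=1, LF[4]=C('A')+1=1+1=2
L[5]='b': occ=1, LF[5]=C('b')+1=6+1=7
L[6]='b': occ=2, LF[6]=C('b')+2=6+2=8
L[7]='b': occ=3, LF[7]=C('b')+3=6+3=9
L[8]='B': occ=1, LF[8]=C('B')+1=4+1=5
L[9]='b': occ=4, LF[9]=C('b')+4=6+4=10
L[10]='b': occ=5, LF[10]=C('b')+5=6+5=11
L[11]='A': occ=2, LF[11]=C('A')+2=1+2=3

Answer: 1 6 0 4 2 7 8 9 5 10 11 3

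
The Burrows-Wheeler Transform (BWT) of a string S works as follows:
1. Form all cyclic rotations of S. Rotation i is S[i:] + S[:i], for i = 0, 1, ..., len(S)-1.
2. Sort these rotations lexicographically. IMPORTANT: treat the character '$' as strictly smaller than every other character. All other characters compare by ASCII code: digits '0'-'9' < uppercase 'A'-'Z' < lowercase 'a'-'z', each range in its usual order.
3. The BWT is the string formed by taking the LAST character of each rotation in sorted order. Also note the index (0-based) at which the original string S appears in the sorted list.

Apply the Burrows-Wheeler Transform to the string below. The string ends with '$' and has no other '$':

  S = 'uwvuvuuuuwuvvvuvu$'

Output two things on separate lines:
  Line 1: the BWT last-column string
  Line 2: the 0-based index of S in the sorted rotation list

All 18 rotations (rotation i = S[i:]+S[:i]):
  rot[0] = uwvuvuuuuwuvvvuvu$
  rot[1] = wvuvuuuuwuvvvuvu$u
  rot[2] = vuvuuuuwuvvvuvu$uw
  rot[3] = uvuuuuwuvvvuvu$uwv
  rot[4] = vuuuuwuvvvuvu$uwvu
  rot[5] = uuuuwuvvvuvu$uwvuv
  rot[6] = uuuwuvvvuvu$uwvuvu
  rot[7] = uuwuvvvuvu$uwvuvuu
  rot[8] = uwuvvvuvu$uwvuvuuu
  rot[9] = wuvvvuvu$uwvuvuuuu
  rot[10] = uvvvuvu$uwvuvuuuuw
  rot[11] = vvvuvu$uwvuvuuuuwu
  rot[12] = vvuvu$uwvuvuuuuwuv
  rot[13] = vuvu$uwvuvuuuuwuvv
  rot[14] = uvu$uwvuvuuuuwuvvv
  rot[15] = vu$uwvuvuuuuwuvvvu
  rot[16] = u$uwvuvuuuuwuvvvuv
  rot[17] = $uwvuvuuuuwuvvvuvu
Sorted (with $ < everything):
  sorted[0] = $uwvuvuuuuwuvvvuvu  (last char: 'u')
  sorted[1] = u$uwvuvuuuuwuvvvuv  (last char: 'v')
  sorted[2] = uuuuwuvvvuvu$uwvuv  (last char: 'v')
  sorted[3] = uuuwuvvvuvu$uwvuvu  (last char: 'u')
  sorted[4] = uuwuvvvuvu$uwvuvuu  (last char: 'u')
  sorted[5] = uvu$uwvuvuuuuwuvvv  (last char: 'v')
  sorted[6] = uvuuuuwuvvvuvu$uwv  (last char: 'v')
  sorted[7] = uvvvuvu$uwvuvuuuuw  (last char: 'w')
  sorted[8] = uwuvvvuvu$uwvuvuuu  (last char: 'u')
  sorted[9] = uwvuvuuuuwuvvvuvu$  (last char: '$')
  sorted[10] = vu$uwvuvuuuuwuvvvu  (last char: 'u')
  sorted[11] = vuuuuwuvvvuvu$uwvu  (last char: 'u')
  sorted[12] = vuvu$uwvuvuuuuwuvv  (last char: 'v')
  sorted[13] = vuvuuuuwuvvvuvu$uw  (last char: 'w')
  sorted[14] = vvuvu$uwvuvuuuuwuv  (last char: 'v')
  sorted[15] = vvvuvu$uwvuvuuuuwu  (last char: 'u')
  sorted[16] = wuvvvuvu$uwvuvuuuu  (last char: 'u')
  sorted[17] = wvuvuuuuwuvvvuvu$u  (last char: 'u')
Last column: uvvuuvvwu$uuvwvuuu
Original string S is at sorted index 9

Answer: uvvuuvvwu$uuvwvuuu
9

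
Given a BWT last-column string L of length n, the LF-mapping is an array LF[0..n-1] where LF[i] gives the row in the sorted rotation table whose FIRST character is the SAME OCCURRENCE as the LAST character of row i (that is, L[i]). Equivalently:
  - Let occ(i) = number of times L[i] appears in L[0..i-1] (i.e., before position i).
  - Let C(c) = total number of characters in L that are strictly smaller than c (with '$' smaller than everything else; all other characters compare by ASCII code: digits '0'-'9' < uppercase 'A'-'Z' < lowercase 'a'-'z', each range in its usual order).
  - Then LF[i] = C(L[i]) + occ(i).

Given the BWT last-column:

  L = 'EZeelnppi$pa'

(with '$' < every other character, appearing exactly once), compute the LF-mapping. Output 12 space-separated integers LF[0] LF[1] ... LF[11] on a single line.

Char counts: '$':1, 'E':1, 'Z':1, 'a':1, 'e':2, 'i':1, 'l':1, 'n':1, 'p':3
C (first-col start): C('$')=0, C('E')=1, C('Z')=2, C('a')=3, C('e')=4, C('i')=6, C('l')=7, C('n')=8, C('p')=9
L[0]='E': occ=0, LF[0]=C('E')+0=1+0=1
L[1]='Z': occ=0, LF[1]=C('Z')+0=2+0=2
L[2]='e': occ=0, LF[2]=C('e')+0=4+0=4
L[3]='e': occ=1, LF[3]=C('e')+1=4+1=5
L[4]='l': occ=0, LF[4]=C('l')+0=7+0=7
L[5]='n': occ=0, LF[5]=C('n')+0=8+0=8
L[6]='p': occ=0, LF[6]=C('p')+0=9+0=9
L[7]='p': occ=1, LF[7]=C('p')+1=9+1=10
L[8]='i': occ=0, LF[8]=C('i')+0=6+0=6
L[9]='$': occ=0, LF[9]=C('$')+0=0+0=0
L[10]='p': occ=2, LF[10]=C('p')+2=9+2=11
L[11]='a': occ=0, LF[11]=C('a')+0=3+0=3

Answer: 1 2 4 5 7 8 9 10 6 0 11 3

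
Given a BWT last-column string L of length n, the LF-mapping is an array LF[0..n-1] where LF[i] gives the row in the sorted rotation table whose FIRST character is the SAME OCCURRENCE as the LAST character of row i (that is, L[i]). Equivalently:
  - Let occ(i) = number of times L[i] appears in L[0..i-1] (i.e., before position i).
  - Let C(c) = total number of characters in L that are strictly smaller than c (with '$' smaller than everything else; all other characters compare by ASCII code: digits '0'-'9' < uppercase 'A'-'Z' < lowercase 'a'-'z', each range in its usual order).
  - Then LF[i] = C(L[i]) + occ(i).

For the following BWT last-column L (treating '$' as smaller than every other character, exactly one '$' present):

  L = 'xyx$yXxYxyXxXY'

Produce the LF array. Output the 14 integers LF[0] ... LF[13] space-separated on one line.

Answer: 6 11 7 0 12 1 8 4 9 13 2 10 3 5

Derivation:
Char counts: '$':1, 'X':3, 'Y':2, 'x':5, 'y':3
C (first-col start): C('$')=0, C('X')=1, C('Y')=4, C('x')=6, C('y')=11
L[0]='x': occ=0, LF[0]=C('x')+0=6+0=6
L[1]='y': occ=0, LF[1]=C('y')+0=11+0=11
L[2]='x': occ=1, LF[2]=C('x')+1=6+1=7
L[3]='$': occ=0, LF[3]=C('$')+0=0+0=0
L[4]='y': occ=1, LF[4]=C('y')+1=11+1=12
L[5]='X': occ=0, LF[5]=C('X')+0=1+0=1
L[6]='x': occ=2, LF[6]=C('x')+2=6+2=8
L[7]='Y': occ=0, LF[7]=C('Y')+0=4+0=4
L[8]='x': occ=3, LF[8]=C('x')+3=6+3=9
L[9]='y': occ=2, LF[9]=C('y')+2=11+2=13
L[10]='X': occ=1, LF[10]=C('X')+1=1+1=2
L[11]='x': occ=4, LF[11]=C('x')+4=6+4=10
L[12]='X': occ=2, LF[12]=C('X')+2=1+2=3
L[13]='Y': occ=1, LF[13]=C('Y')+1=4+1=5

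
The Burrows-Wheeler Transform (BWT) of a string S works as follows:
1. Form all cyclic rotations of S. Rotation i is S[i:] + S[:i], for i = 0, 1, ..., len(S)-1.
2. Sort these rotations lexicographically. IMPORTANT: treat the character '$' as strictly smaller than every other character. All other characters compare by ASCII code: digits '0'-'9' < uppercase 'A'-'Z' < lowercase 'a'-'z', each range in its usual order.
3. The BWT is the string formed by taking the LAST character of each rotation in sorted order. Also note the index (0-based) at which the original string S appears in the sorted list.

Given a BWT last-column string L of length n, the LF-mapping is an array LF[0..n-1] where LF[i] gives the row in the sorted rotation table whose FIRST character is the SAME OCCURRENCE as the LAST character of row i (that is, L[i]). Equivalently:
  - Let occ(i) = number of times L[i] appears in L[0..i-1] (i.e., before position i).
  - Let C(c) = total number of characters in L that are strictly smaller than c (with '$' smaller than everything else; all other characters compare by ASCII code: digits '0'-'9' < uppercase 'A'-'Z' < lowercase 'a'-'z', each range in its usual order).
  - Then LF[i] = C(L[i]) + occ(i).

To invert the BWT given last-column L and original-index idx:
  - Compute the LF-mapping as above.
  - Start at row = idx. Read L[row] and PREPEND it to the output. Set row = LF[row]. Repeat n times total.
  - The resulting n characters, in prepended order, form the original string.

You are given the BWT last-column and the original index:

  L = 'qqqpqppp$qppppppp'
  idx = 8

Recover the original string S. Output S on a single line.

Answer: pqppppqpqpppqppq$

Derivation:
LF mapping: 12 13 14 1 15 2 3 4 0 16 5 6 7 8 9 10 11
Walk LF starting at row 8, prepending L[row]:
  step 1: row=8, L[8]='$', prepend. Next row=LF[8]=0
  step 2: row=0, L[0]='q', prepend. Next row=LF[0]=12
  step 3: row=12, L[12]='p', prepend. Next row=LF[12]=7
  step 4: row=7, L[7]='p', prepend. Next row=LF[7]=4
  step 5: row=4, L[4]='q', prepend. Next row=LF[4]=15
  step 6: row=15, L[15]='p', prepend. Next row=LF[15]=10
  step 7: row=10, L[10]='p', prepend. Next row=LF[10]=5
  step 8: row=5, L[5]='p', prepend. Next row=LF[5]=2
  step 9: row=2, L[2]='q', prepend. Next row=LF[2]=14
  step 10: row=14, L[14]='p', prepend. Next row=LF[14]=9
  step 11: row=9, L[9]='q', prepend. Next row=LF[9]=16
  step 12: row=16, L[16]='p', prepend. Next row=LF[16]=11
  step 13: row=11, L[11]='p', prepend. Next row=LF[11]=6
  step 14: row=6, L[6]='p', prepend. Next row=LF[6]=3
  step 15: row=3, L[3]='p', prepend. Next row=LF[3]=1
  step 16: row=1, L[1]='q', prepend. Next row=LF[1]=13
  step 17: row=13, L[13]='p', prepend. Next row=LF[13]=8
Reversed output: pqppppqpqpppqppq$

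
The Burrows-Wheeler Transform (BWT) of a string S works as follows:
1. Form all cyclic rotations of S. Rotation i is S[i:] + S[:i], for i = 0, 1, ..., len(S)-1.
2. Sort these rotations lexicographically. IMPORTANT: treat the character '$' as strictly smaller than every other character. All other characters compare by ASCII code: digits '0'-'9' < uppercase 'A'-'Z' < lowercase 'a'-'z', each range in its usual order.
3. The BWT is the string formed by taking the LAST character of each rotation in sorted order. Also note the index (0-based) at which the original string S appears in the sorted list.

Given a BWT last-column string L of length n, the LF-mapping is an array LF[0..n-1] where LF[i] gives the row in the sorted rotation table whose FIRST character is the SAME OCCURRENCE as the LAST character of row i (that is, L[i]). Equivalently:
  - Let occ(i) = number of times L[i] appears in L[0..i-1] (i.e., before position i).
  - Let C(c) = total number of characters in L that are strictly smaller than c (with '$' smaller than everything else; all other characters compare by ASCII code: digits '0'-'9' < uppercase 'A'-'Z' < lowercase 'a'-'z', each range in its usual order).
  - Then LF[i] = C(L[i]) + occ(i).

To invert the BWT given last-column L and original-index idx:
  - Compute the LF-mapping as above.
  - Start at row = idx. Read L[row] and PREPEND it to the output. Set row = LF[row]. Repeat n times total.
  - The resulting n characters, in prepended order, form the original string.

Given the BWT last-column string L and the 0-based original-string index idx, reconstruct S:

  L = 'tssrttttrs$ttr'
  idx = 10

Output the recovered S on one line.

Answer: tstsrtsrrtttt$

Derivation:
LF mapping: 7 4 5 1 8 9 10 11 2 6 0 12 13 3
Walk LF starting at row 10, prepending L[row]:
  step 1: row=10, L[10]='$', prepend. Next row=LF[10]=0
  step 2: row=0, L[0]='t', prepend. Next row=LF[0]=7
  step 3: row=7, L[7]='t', prepend. Next row=LF[7]=11
  step 4: row=11, L[11]='t', prepend. Next row=LF[11]=12
  step 5: row=12, L[12]='t', prepend. Next row=LF[12]=13
  step 6: row=13, L[13]='r', prepend. Next row=LF[13]=3
  step 7: row=3, L[3]='r', prepend. Next row=LF[3]=1
  step 8: row=1, L[1]='s', prepend. Next row=LF[1]=4
  step 9: row=4, L[4]='t', prepend. Next row=LF[4]=8
  step 10: row=8, L[8]='r', prepend. Next row=LF[8]=2
  step 11: row=2, L[2]='s', prepend. Next row=LF[2]=5
  step 12: row=5, L[5]='t', prepend. Next row=LF[5]=9
  step 13: row=9, L[9]='s', prepend. Next row=LF[9]=6
  step 14: row=6, L[6]='t', prepend. Next row=LF[6]=10
Reversed output: tstsrtsrrtttt$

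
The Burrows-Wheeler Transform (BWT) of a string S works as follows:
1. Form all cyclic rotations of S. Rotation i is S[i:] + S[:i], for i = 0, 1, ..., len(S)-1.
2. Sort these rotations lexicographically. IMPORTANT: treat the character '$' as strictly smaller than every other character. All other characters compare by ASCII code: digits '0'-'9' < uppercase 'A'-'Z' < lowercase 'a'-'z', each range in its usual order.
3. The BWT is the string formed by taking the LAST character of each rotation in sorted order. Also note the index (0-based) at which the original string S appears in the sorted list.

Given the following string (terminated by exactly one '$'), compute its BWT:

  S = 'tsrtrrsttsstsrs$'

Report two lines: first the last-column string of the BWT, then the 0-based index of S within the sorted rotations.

Answer: stsrsrtttsrrs$ts
13

Derivation:
All 16 rotations (rotation i = S[i:]+S[:i]):
  rot[0] = tsrtrrsttsstsrs$
  rot[1] = srtrrsttsstsrs$t
  rot[2] = rtrrsttsstsrs$ts
  rot[3] = trrsttsstsrs$tsr
  rot[4] = rrsttsstsrs$tsrt
  rot[5] = rsttsstsrs$tsrtr
  rot[6] = sttsstsrs$tsrtrr
  rot[7] = ttsstsrs$tsrtrrs
  rot[8] = tsstsrs$tsrtrrst
  rot[9] = sstsrs$tsrtrrstt
  rot[10] = stsrs$tsrtrrstts
  rot[11] = tsrs$tsrtrrsttss
  rot[12] = srs$tsrtrrsttsst
  rot[13] = rs$tsrtrrsttssts
  rot[14] = s$tsrtrrsttsstsr
  rot[15] = $tsrtrrsttsstsrs
Sorted (with $ < everything):
  sorted[0] = $tsrtrrsttsstsrs  (last char: 's')
  sorted[1] = rrsttsstsrs$tsrt  (last char: 't')
  sorted[2] = rs$tsrtrrsttssts  (last char: 's')
  sorted[3] = rsttsstsrs$tsrtr  (last char: 'r')
  sorted[4] = rtrrsttsstsrs$ts  (last char: 's')
  sorted[5] = s$tsrtrrsttsstsr  (last char: 'r')
  sorted[6] = srs$tsrtrrsttsst  (last char: 't')
  sorted[7] = srtrrsttsstsrs$t  (last char: 't')
  sorted[8] = sstsrs$tsrtrrstt  (last char: 't')
  sorted[9] = stsrs$tsrtrrstts  (last char: 's')
  sorted[10] = sttsstsrs$tsrtrr  (last char: 'r')
  sorted[11] = trrsttsstsrs$tsr  (last char: 'r')
  sorted[12] = tsrs$tsrtrrsttss  (last char: 's')
  sorted[13] = tsrtrrsttsstsrs$  (last char: '$')
  sorted[14] = tsstsrs$tsrtrrst  (last char: 't')
  sorted[15] = ttsstsrs$tsrtrrs  (last char: 's')
Last column: stsrsrtttsrrs$ts
Original string S is at sorted index 13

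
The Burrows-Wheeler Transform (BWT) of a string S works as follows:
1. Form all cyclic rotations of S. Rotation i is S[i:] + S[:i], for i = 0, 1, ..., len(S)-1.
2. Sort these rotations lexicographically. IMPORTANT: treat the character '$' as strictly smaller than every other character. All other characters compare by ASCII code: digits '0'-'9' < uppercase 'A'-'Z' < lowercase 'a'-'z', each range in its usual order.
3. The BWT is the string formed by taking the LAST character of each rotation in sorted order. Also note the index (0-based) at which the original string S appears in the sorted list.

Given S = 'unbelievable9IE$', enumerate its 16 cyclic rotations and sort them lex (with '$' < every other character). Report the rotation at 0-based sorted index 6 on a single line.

All 16 rotations (rotation i = S[i:]+S[:i]):
  rot[0] = unbelievable9IE$
  rot[1] = nbelievable9IE$u
  rot[2] = believable9IE$un
  rot[3] = elievable9IE$unb
  rot[4] = lievable9IE$unbe
  rot[5] = ievable9IE$unbel
  rot[6] = evable9IE$unbeli
  rot[7] = vable9IE$unbelie
  rot[8] = able9IE$unbeliev
  rot[9] = ble9IE$unbelieva
  rot[10] = le9IE$unbelievab
  rot[11] = e9IE$unbelievabl
  rot[12] = 9IE$unbelievable
  rot[13] = IE$unbelievable9
  rot[14] = E$unbelievable9I
  rot[15] = $unbelievable9IE
Sorted (with $ < everything):
  sorted[0] = $unbelievable9IE
  sorted[1] = 9IE$unbelievable
  sorted[2] = E$unbelievable9I
  sorted[3] = IE$unbelievable9
  sorted[4] = able9IE$unbeliev
  sorted[5] = believable9IE$un
  sorted[6] = ble9IE$unbelieva
  sorted[7] = e9IE$unbelievabl
  sorted[8] = elievable9IE$unb
  sorted[9] = evable9IE$unbeli
  sorted[10] = ievable9IE$unbel
  sorted[11] = le9IE$unbelievab
  sorted[12] = lievable9IE$unbe
  sorted[13] = nbelievable9IE$u
  sorted[14] = unbelievable9IE$
  sorted[15] = vable9IE$unbelie
sorted[6] = ble9IE$unbelieva

Answer: ble9IE$unbelieva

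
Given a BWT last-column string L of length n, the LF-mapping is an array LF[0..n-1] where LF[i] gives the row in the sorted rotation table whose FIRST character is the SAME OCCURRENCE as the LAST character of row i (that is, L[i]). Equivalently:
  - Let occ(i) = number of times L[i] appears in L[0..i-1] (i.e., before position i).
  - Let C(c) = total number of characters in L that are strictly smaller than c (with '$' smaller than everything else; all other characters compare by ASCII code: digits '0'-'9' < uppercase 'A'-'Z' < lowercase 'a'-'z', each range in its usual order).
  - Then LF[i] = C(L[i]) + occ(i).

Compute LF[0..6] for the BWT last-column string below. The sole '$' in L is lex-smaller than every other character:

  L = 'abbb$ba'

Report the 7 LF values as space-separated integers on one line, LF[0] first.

Char counts: '$':1, 'a':2, 'b':4
C (first-col start): C('$')=0, C('a')=1, C('b')=3
L[0]='a': occ=0, LF[0]=C('a')+0=1+0=1
L[1]='b': occ=0, LF[1]=C('b')+0=3+0=3
L[2]='b': occ=1, LF[2]=C('b')+1=3+1=4
L[3]='b': occ=2, LF[3]=C('b')+2=3+2=5
L[4]='$': occ=0, LF[4]=C('$')+0=0+0=0
L[5]='b': occ=3, LF[5]=C('b')+3=3+3=6
L[6]='a': occ=1, LF[6]=C('a')+1=1+1=2

Answer: 1 3 4 5 0 6 2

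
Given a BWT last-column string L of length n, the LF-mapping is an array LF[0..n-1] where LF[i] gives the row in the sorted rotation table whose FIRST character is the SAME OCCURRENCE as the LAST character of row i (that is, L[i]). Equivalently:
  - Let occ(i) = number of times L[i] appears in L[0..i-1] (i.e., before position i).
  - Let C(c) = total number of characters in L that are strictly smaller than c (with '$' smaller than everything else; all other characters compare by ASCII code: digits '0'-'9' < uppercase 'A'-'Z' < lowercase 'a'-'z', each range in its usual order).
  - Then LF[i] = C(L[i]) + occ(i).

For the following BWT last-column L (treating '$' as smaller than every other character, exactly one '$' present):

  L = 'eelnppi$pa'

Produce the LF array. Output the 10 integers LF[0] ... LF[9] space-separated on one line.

Answer: 2 3 5 6 7 8 4 0 9 1

Derivation:
Char counts: '$':1, 'a':1, 'e':2, 'i':1, 'l':1, 'n':1, 'p':3
C (first-col start): C('$')=0, C('a')=1, C('e')=2, C('i')=4, C('l')=5, C('n')=6, C('p')=7
L[0]='e': occ=0, LF[0]=C('e')+0=2+0=2
L[1]='e': occ=1, LF[1]=C('e')+1=2+1=3
L[2]='l': occ=0, LF[2]=C('l')+0=5+0=5
L[3]='n': occ=0, LF[3]=C('n')+0=6+0=6
L[4]='p': occ=0, LF[4]=C('p')+0=7+0=7
L[5]='p': occ=1, LF[5]=C('p')+1=7+1=8
L[6]='i': occ=0, LF[6]=C('i')+0=4+0=4
L[7]='$': occ=0, LF[7]=C('$')+0=0+0=0
L[8]='p': occ=2, LF[8]=C('p')+2=7+2=9
L[9]='a': occ=0, LF[9]=C('a')+0=1+0=1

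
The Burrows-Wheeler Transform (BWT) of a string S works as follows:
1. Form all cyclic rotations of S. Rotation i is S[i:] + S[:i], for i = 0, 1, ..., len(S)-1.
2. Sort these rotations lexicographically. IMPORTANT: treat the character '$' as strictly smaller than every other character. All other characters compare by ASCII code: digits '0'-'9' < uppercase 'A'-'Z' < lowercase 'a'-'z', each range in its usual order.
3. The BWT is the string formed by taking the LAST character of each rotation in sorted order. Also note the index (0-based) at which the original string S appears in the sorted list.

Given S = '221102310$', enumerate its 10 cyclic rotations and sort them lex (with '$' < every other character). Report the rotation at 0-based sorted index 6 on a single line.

Answer: 21102310$2

Derivation:
All 10 rotations (rotation i = S[i:]+S[:i]):
  rot[0] = 221102310$
  rot[1] = 21102310$2
  rot[2] = 1102310$22
  rot[3] = 102310$221
  rot[4] = 02310$2211
  rot[5] = 2310$22110
  rot[6] = 310$221102
  rot[7] = 10$2211023
  rot[8] = 0$22110231
  rot[9] = $221102310
Sorted (with $ < everything):
  sorted[0] = $221102310
  sorted[1] = 0$22110231
  sorted[2] = 02310$2211
  sorted[3] = 10$2211023
  sorted[4] = 102310$221
  sorted[5] = 1102310$22
  sorted[6] = 21102310$2
  sorted[7] = 221102310$
  sorted[8] = 2310$22110
  sorted[9] = 310$221102
sorted[6] = 21102310$2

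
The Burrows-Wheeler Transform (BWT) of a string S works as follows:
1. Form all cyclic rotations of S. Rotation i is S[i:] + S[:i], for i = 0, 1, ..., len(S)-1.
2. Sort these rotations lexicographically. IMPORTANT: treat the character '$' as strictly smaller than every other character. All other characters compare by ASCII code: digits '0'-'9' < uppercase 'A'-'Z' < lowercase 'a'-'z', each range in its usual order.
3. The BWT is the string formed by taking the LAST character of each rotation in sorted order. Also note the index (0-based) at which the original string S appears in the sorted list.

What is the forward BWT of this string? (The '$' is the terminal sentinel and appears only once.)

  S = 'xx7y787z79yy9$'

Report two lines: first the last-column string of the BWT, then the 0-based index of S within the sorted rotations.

Answer: 9yzx87y7x$7y97
9

Derivation:
All 14 rotations (rotation i = S[i:]+S[:i]):
  rot[0] = xx7y787z79yy9$
  rot[1] = x7y787z79yy9$x
  rot[2] = 7y787z79yy9$xx
  rot[3] = y787z79yy9$xx7
  rot[4] = 787z79yy9$xx7y
  rot[5] = 87z79yy9$xx7y7
  rot[6] = 7z79yy9$xx7y78
  rot[7] = z79yy9$xx7y787
  rot[8] = 79yy9$xx7y787z
  rot[9] = 9yy9$xx7y787z7
  rot[10] = yy9$xx7y787z79
  rot[11] = y9$xx7y787z79y
  rot[12] = 9$xx7y787z79yy
  rot[13] = $xx7y787z79yy9
Sorted (with $ < everything):
  sorted[0] = $xx7y787z79yy9  (last char: '9')
  sorted[1] = 787z79yy9$xx7y  (last char: 'y')
  sorted[2] = 79yy9$xx7y787z  (last char: 'z')
  sorted[3] = 7y787z79yy9$xx  (last char: 'x')
  sorted[4] = 7z79yy9$xx7y78  (last char: '8')
  sorted[5] = 87z79yy9$xx7y7  (last char: '7')
  sorted[6] = 9$xx7y787z79yy  (last char: 'y')
  sorted[7] = 9yy9$xx7y787z7  (last char: '7')
  sorted[8] = x7y787z79yy9$x  (last char: 'x')
  sorted[9] = xx7y787z79yy9$  (last char: '$')
  sorted[10] = y787z79yy9$xx7  (last char: '7')
  sorted[11] = y9$xx7y787z79y  (last char: 'y')
  sorted[12] = yy9$xx7y787z79  (last char: '9')
  sorted[13] = z79yy9$xx7y787  (last char: '7')
Last column: 9yzx87y7x$7y97
Original string S is at sorted index 9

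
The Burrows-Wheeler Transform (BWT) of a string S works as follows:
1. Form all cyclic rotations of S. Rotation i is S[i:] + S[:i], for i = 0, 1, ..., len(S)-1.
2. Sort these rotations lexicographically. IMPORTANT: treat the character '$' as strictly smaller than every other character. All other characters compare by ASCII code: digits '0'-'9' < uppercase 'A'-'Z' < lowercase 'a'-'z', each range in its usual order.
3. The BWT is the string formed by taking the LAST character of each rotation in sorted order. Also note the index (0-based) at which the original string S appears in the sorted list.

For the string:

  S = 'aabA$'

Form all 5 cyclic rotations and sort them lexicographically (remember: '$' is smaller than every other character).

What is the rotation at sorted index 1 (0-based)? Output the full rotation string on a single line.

Answer: A$aab

Derivation:
All 5 rotations (rotation i = S[i:]+S[:i]):
  rot[0] = aabA$
  rot[1] = abA$a
  rot[2] = bA$aa
  rot[3] = A$aab
  rot[4] = $aabA
Sorted (with $ < everything):
  sorted[0] = $aabA
  sorted[1] = A$aab
  sorted[2] = aabA$
  sorted[3] = abA$a
  sorted[4] = bA$aa
sorted[1] = A$aab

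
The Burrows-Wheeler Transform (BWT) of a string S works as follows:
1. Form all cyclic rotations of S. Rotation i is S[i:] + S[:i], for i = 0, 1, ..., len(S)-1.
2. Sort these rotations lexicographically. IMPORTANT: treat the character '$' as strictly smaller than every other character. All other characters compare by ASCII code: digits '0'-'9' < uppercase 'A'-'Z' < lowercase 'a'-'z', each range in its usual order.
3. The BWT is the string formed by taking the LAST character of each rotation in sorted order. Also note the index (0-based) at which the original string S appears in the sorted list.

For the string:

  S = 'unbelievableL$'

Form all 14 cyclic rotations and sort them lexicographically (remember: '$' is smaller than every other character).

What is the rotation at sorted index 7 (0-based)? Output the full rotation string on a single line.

All 14 rotations (rotation i = S[i:]+S[:i]):
  rot[0] = unbelievableL$
  rot[1] = nbelievableL$u
  rot[2] = believableL$un
  rot[3] = elievableL$unb
  rot[4] = lievableL$unbe
  rot[5] = ievableL$unbel
  rot[6] = evableL$unbeli
  rot[7] = vableL$unbelie
  rot[8] = ableL$unbeliev
  rot[9] = bleL$unbelieva
  rot[10] = leL$unbelievab
  rot[11] = eL$unbelievabl
  rot[12] = L$unbelievable
  rot[13] = $unbelievableL
Sorted (with $ < everything):
  sorted[0] = $unbelievableL
  sorted[1] = L$unbelievable
  sorted[2] = ableL$unbeliev
  sorted[3] = believableL$un
  sorted[4] = bleL$unbelieva
  sorted[5] = eL$unbelievabl
  sorted[6] = elievableL$unb
  sorted[7] = evableL$unbeli
  sorted[8] = ievableL$unbel
  sorted[9] = leL$unbelievab
  sorted[10] = lievableL$unbe
  sorted[11] = nbelievableL$u
  sorted[12] = unbelievableL$
  sorted[13] = vableL$unbelie
sorted[7] = evableL$unbeli

Answer: evableL$unbeli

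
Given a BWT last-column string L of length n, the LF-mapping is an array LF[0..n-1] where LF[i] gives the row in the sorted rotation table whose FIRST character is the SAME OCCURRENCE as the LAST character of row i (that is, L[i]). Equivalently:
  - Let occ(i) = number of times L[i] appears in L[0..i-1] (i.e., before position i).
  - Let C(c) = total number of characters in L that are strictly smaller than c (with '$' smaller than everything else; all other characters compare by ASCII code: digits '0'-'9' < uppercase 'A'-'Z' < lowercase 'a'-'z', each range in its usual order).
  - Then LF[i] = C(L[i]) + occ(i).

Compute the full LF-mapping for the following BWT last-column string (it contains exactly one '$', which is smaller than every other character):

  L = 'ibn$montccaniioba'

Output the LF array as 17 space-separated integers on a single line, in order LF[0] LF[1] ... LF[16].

Char counts: '$':1, 'a':2, 'b':2, 'c':2, 'i':3, 'm':1, 'n':3, 'o':2, 't':1
C (first-col start): C('$')=0, C('a')=1, C('b')=3, C('c')=5, C('i')=7, C('m')=10, C('n')=11, C('o')=14, C('t')=16
L[0]='i': occ=0, LF[0]=C('i')+0=7+0=7
L[1]='b': occ=0, LF[1]=C('b')+0=3+0=3
L[2]='n': occ=0, LF[2]=C('n')+0=11+0=11
L[3]='$': occ=0, LF[3]=C('$')+0=0+0=0
L[4]='m': occ=0, LF[4]=C('m')+0=10+0=10
L[5]='o': occ=0, LF[5]=C('o')+0=14+0=14
L[6]='n': occ=1, LF[6]=C('n')+1=11+1=12
L[7]='t': occ=0, LF[7]=C('t')+0=16+0=16
L[8]='c': occ=0, LF[8]=C('c')+0=5+0=5
L[9]='c': occ=1, LF[9]=C('c')+1=5+1=6
L[10]='a': occ=0, LF[10]=C('a')+0=1+0=1
L[11]='n': occ=2, LF[11]=C('n')+2=11+2=13
L[12]='i': occ=1, LF[12]=C('i')+1=7+1=8
L[13]='i': occ=2, LF[13]=C('i')+2=7+2=9
L[14]='o': occ=1, LF[14]=C('o')+1=14+1=15
L[15]='b': occ=1, LF[15]=C('b')+1=3+1=4
L[16]='a': occ=1, LF[16]=C('a')+1=1+1=2

Answer: 7 3 11 0 10 14 12 16 5 6 1 13 8 9 15 4 2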